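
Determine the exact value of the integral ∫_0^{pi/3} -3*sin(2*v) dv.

An antiderivative is F(v) = 3*cos(2*v)/2.
Then F(pi/3) - F(0) = (-3/4) - (3/2) = -9/4.

-9/4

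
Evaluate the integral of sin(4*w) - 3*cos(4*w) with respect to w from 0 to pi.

0

An antiderivative is F(w) = -3*sin(4*w)/4 - cos(4*w)/4.
Then F(pi) - F(0) = (-1/4) - (-1/4) = 0.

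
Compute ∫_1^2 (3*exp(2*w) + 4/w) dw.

An antiderivative is F(w) = 3*exp(2*w)/2 + 4*log(w).
Then F(2) - F(1) = (log(16) + 3*exp(4)/2) - (3*exp(2)/2) = -3*exp(2)/2 + log(16) + 3*exp(4)/2.

-3*exp(2)/2 + log(16) + 3*exp(4)/2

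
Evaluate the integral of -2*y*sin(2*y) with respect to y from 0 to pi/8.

Integrate by parts once (u = y, dv = -2*sin(2*y) dy).
An antiderivative is F(y) = y*cos(2*y) - sin(2*y)/2.
Then F(pi/8) - F(0) = (sqrt(2)*(-4 + pi)/16) - (0) = sqrt(2)*(-4 + pi)/16.

sqrt(2)*(-4 + pi)/16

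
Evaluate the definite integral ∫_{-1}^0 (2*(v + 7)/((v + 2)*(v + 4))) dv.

log(27/2)

Factor the denominator: v**2 + 6*v + 8 = (v + 4)(v + 2).
Partial fractions: 2*(v + 7)/((v + 2)*(v + 4)) = -3/(v + 4) + 5/(v + 2).
An antiderivative is F(v) = 5*log(v + 2) - 3*log(v + 4).
Then F(0) - F(-1) = (-log(2)) - (-log(27)) = log(27/2).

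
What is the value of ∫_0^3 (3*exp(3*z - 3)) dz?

-(1 - exp(9))*exp(-3)

Let u = 3*z - 3, so du = 3 dz. When z = 0, u = -3; when z = 3, u = 6.
The integral becomes ∫ exp(u) du from -3 to 6, with antiderivative exp(u).
Back in z: F(z) = exp(3*z - 3).
Then F(3) - F(0) = (exp(6)) - (exp(-3)) = -(1 - exp(9))*exp(-3).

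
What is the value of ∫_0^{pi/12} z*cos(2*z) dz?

-1/4 + pi/48 + sqrt(3)/8

Integrate by parts once (u = z, dv = cos(2*z) dz).
An antiderivative is F(z) = z*sin(2*z)/2 + cos(2*z)/4.
Then F(pi/12) - F(0) = (pi/48 + sqrt(3)/8) - (1/4) = -1/4 + pi/48 + sqrt(3)/8.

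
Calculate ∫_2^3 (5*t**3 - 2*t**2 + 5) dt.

883/12

By the power rule, an antiderivative is F(t) = 5*t**4/4 - 2*t**3/3 + 5*t.
Then F(3) - F(2) = (393/4) - (74/3) = 883/12.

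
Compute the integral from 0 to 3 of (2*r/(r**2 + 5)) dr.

Let u = r**2 + 5, so du = 2*r dr. When r = 0, u = 5; when r = 3, u = 14.
The integral becomes ∫ 1/u du from 5 to 14, with antiderivative log(u).
Back in r: F(r) = log(r**2 + 5).
Then F(3) - F(0) = (log(14)) - (log(5)) = log(14/5).

log(14/5)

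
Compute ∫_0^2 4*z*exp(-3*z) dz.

4/9 - 28*exp(-6)/9

Integrate by parts once (u = z, dv = 4*exp(-3*z) dz).
An antiderivative is F(z) = (-12*z - 4)*exp(-3*z)/9.
Then F(2) - F(0) = (-28*exp(-6)/9) - (-4/9) = 4/9 - 28*exp(-6)/9.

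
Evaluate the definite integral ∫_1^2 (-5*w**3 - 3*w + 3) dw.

-81/4

By the power rule, an antiderivative is F(w) = -5*w**4/4 - 3*w**2/2 + 3*w.
Then F(2) - F(1) = (-20) - (1/4) = -81/4.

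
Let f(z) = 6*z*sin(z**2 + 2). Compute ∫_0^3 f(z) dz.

3*cos(2) - 3*cos(11)

Let u = z**2 + 2, so du = 2*z dz. When z = 0, u = 2; when z = 3, u = 11.
The integral becomes 3·∫ sin(u) du from 2 to 11, with antiderivative -3*cos(u).
Back in z: F(z) = -3*cos(z**2 + 2).
Then F(3) - F(0) = (-3*cos(11)) - (-3*cos(2)) = 3*cos(2) - 3*cos(11).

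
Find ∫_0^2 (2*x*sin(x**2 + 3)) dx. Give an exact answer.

Let u = x**2 + 3, so du = 2*x dx. When x = 0, u = 3; when x = 2, u = 7.
The integral becomes ∫ sin(u) du from 3 to 7, with antiderivative -cos(u).
Back in x: F(x) = -cos(x**2 + 3).
Then F(2) - F(0) = (-cos(7)) - (-cos(3)) = cos(3) - cos(7).

cos(3) - cos(7)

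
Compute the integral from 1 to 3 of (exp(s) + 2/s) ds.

-exp(1) + log(9) + exp(3)

An antiderivative is F(s) = exp(s) + 2*log(s).
Then F(3) - F(1) = (log(9) + exp(3)) - (exp(1)) = -exp(1) + log(9) + exp(3).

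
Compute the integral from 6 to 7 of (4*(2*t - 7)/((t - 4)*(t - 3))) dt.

log(16)

Factor the denominator: t**2 - 7*t + 12 = (t - 3)(t - 4).
Partial fractions: 4*(2*t - 7)/((t - 4)*(t - 3)) = 4/(t - 3) + 4/(t - 4).
An antiderivative is F(t) = 4*log(t - 4) + 4*log(t - 3).
Then F(7) - F(6) = (4*log(3) + 8*log(2)) - (4*log(2) + 4*log(3)) = log(16).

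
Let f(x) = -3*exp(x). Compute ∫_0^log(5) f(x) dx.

-12

An antiderivative is F(x) = -3*exp(x).
Then F(log(5)) - F(0) = (-15) - (-3) = -12.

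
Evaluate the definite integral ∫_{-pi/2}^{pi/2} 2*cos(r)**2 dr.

Use the identity cos^2(r) = (1 + cos(2*r))/2.
An antiderivative is F(r) = r + sin(2*r)/2.
Then F(pi/2) - F(-pi/2) = (pi/2) - (-pi/2) = pi.

pi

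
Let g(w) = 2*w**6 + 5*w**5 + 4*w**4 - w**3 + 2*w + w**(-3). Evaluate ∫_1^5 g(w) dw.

6599044/175

By the power rule, an antiderivative is F(w) = 2*w**7/7 + 5*w**6/6 + 4*w**5/5 - w**4/4 + w**2 - 1/(2*w**2).
Then F(5) - F(1) = (79193083/2100) - (911/420) = 6599044/175.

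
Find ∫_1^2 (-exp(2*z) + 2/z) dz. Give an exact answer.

An antiderivative is F(z) = -exp(2*z)/2 + 2*log(z).
Then F(2) - F(1) = (-exp(4)/2 + log(4)) - (-exp(2)/2) = -exp(4)/2 + log(4) + exp(2)/2.

-exp(4)/2 + log(4) + exp(2)/2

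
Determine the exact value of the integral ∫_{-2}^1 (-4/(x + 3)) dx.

An antiderivative is F(x) = -4*log(x + 3).
Then F(1) - F(-2) = (-8*log(2)) - (0) = -8*log(2).

-8*log(2)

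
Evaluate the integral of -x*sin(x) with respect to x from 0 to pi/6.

Integrate by parts once (u = x, dv = -sin(x) dx).
An antiderivative is F(x) = x*cos(x) - sin(x).
Then F(pi/6) - F(0) = (-1/2 + sqrt(3)*pi/12) - (0) = -1/2 + sqrt(3)*pi/12.

-1/2 + sqrt(3)*pi/12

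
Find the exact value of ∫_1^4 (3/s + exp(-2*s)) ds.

An antiderivative is F(s) = 3*log(s) - exp(-2*s)/2.
Then F(4) - F(1) = (-exp(-8)/2 + 6*log(2)) - (-exp(-2)/2) = (-1 + exp(6) + 12*exp(8)*log(2))*exp(-8)/2.

(-1 + exp(6) + 12*exp(8)*log(2))*exp(-8)/2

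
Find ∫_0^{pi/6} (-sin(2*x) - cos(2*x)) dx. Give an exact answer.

-sqrt(3)/4 - 1/4

An antiderivative is F(x) = -sin(2*x)/2 + cos(2*x)/2.
Then F(pi/6) - F(0) = (1/4 - sqrt(3)/4) - (1/2) = -sqrt(3)/4 - 1/4.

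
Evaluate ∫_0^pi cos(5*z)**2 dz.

pi/2

Use the identity cos^2(5*z) = (1 + cos(10*z))/2.
An antiderivative is F(z) = z/2 + sin(10*z)/20.
Then F(pi) - F(0) = (pi/2) - (0) = pi/2.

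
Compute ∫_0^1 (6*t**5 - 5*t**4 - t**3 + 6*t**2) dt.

By the power rule, an antiderivative is F(t) = t**6 - t**5 - t**4/4 + 2*t**3.
Then F(1) - F(0) = (7/4) - (0) = 7/4.

7/4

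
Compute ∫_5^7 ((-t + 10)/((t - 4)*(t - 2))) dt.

-4*log(5) + 7*log(3)

Factor the denominator: t**2 - 6*t + 8 = (t - 2)(t - 4).
Partial fractions: (-t + 10)/((t - 4)*(t - 2)) = -4/(t - 2) + 3/(t - 4).
An antiderivative is F(t) = 3*log(t - 4) - 4*log(t - 2).
Then F(7) - F(5) = (-4*log(5) + 3*log(3)) - (-log(81)) = -4*log(5) + 7*log(3).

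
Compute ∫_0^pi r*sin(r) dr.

pi

Integrate by parts once (u = r, dv = sin(r) dr).
An antiderivative is F(r) = -r*cos(r) + sin(r).
Then F(pi) - F(0) = (pi) - (0) = pi.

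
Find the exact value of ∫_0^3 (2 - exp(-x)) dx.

An antiderivative is F(x) = 2*x + exp(-x).
Then F(3) - F(0) = (exp(-3) + 6) - (1) = exp(-3) + 5.

exp(-3) + 5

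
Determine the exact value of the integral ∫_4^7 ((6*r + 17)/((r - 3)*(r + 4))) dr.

log(11) + 7*log(2)

Factor the denominator: r**2 + r - 12 = (r + 4)(r - 3).
Partial fractions: (6*r + 17)/((r - 3)*(r + 4)) = 1/(r + 4) + 5/(r - 3).
An antiderivative is F(r) = 5*log(r - 3) + log(r + 4).
Then F(7) - F(4) = (log(11) + 10*log(2)) - (log(8)) = log(11) + 7*log(2).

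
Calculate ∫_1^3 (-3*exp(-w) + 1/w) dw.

-3*exp(-1) + 3*exp(-3) + log(3)

An antiderivative is F(w) = log(w) + 3*exp(-w).
Then F(3) - F(1) = (3*exp(-3) + log(3)) - (3*exp(-1)) = -3*exp(-1) + 3*exp(-3) + log(3).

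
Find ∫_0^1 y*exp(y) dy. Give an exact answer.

Integrate by parts once (u = y, dv = exp(y) dy).
An antiderivative is F(y) = (y - 1)*exp(y).
Then F(1) - F(0) = (0) - (-1) = 1.

1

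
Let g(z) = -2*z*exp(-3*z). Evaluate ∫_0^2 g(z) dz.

Integrate by parts once (u = z, dv = -2*exp(-3*z) dz).
An antiderivative is F(z) = (6*z + 2)*exp(-3*z)/9.
Then F(2) - F(0) = (14*exp(-6)/9) - (2/9) = -2/9 + 14*exp(-6)/9.

-2/9 + 14*exp(-6)/9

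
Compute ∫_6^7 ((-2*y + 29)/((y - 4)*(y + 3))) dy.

-5*log(5) - 8*log(2) + 13*log(3)

Factor the denominator: y**2 - y - 12 = (y + 3)(y - 4).
Partial fractions: (-2*y + 29)/((y - 4)*(y + 3)) = -5/(y + 3) + 3/(y - 4).
An antiderivative is F(y) = 3*log(y - 4) - 5*log(y + 3).
Then F(7) - F(6) = (-5*log(5) - 5*log(2) + 3*log(3)) - (-10*log(3) + 3*log(2)) = -5*log(5) - 8*log(2) + 13*log(3).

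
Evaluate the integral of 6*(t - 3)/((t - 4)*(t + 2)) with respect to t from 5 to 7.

-5*log(7) + 11*log(3)

Factor the denominator: t**2 - 2*t - 8 = (t + 2)(t - 4).
Partial fractions: 6*(t - 3)/((t - 4)*(t + 2)) = 5/(t + 2) + 1/(t - 4).
An antiderivative is F(t) = log(t - 4) + 5*log(t + 2).
Then F(7) - F(5) = (11*log(3)) - (5*log(7)) = -5*log(7) + 11*log(3).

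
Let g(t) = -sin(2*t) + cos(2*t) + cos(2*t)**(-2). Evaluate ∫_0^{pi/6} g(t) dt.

-1/4 + 3*sqrt(3)/4

An antiderivative is F(t) = sin(2*t)/2 + cos(2*t)/2 + tan(2*t)/2.
Then F(pi/6) - F(0) = (1/4 + 3*sqrt(3)/4) - (1/2) = -1/4 + 3*sqrt(3)/4.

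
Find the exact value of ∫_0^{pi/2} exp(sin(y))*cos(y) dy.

-1 + E

Let u = sin(y), so du = cos(y) dy. When y = 0, u = 0; when y = pi/2, u = 1.
The integral becomes ∫ exp(u) du from 0 to 1, with antiderivative exp(u).
Back in y: F(y) = exp(sin(y)).
Then F(pi/2) - F(0) = (E) - (1) = -1 + E.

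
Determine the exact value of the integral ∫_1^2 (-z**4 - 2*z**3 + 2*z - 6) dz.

By the power rule, an antiderivative is F(z) = -z**5/5 - z**4/2 + z**2 - 6*z.
Then F(2) - F(1) = (-112/5) - (-57/10) = -167/10.

-167/10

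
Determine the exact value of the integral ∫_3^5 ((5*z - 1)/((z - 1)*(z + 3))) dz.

Factor the denominator: z**2 + 2*z - 3 = (z + 3)(z - 1).
Partial fractions: (5*z - 1)/((z - 1)*(z + 3)) = 4/(z + 3) + 1/(z - 1).
An antiderivative is F(z) = log(z - 1) + 4*log(z + 3).
Then F(5) - F(3) = (14*log(2)) - (5*log(2) + 4*log(3)) = -4*log(3) + 9*log(2).

-4*log(3) + 9*log(2)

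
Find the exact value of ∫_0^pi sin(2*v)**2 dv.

pi/2

Use the identity sin^2(2*v) = (1 - cos(4*v))/2.
An antiderivative is F(v) = v/2 - sin(4*v)/8.
Then F(pi) - F(0) = (pi/2) - (0) = pi/2.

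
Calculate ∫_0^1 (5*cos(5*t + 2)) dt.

-sin(2) + sin(7)

Let u = 5*t + 2, so du = 5 dt. When t = 0, u = 2; when t = 1, u = 7.
The integral becomes ∫ cos(u) du from 2 to 7, with antiderivative sin(u).
Back in t: F(t) = sin(5*t + 2).
Then F(1) - F(0) = (sin(7)) - (sin(2)) = -sin(2) + sin(7).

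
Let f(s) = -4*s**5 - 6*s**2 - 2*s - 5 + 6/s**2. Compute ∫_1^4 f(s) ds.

By the power rule, an antiderivative is F(s) = -2*s**6/3 - 2*s**3 - s**2 - 5*s - 6/s.
Then F(4) - F(1) = (-17377/6) - (-44/3) = -5763/2.

-5763/2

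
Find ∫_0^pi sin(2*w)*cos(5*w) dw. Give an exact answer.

Use the identity sin(2*w)cos(5*w) = [sin(7*w) + sin(-3*w)]/2.
An antiderivative is F(w) = cos(3*w)/6 - cos(7*w)/14.
Then F(pi) - F(0) = (-2/21) - (2/21) = -4/21.

-4/21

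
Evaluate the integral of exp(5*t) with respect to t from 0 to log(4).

1023/5

Let u = exp(t), so du = exp(t) dt. When t = 0, u = 1; when t = log(4), u = 4.
The integral becomes ∫ u**4 du from 1 to 4, with antiderivative u**5/5.
Back in t: F(t) = exp(5*t)/5.
Then F(log(4)) - F(0) = (1024/5) - (1/5) = 1023/5.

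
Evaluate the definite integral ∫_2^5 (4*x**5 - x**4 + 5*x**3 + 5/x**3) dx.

420687/40

By the power rule, an antiderivative is F(x) = 2*x**6/3 - x**5/5 + 5*x**4/4 - 5/(2*x**2).
Then F(5) - F(2) = (634369/60) - (6677/120) = 420687/40.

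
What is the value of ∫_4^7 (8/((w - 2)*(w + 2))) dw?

log(25/9)

Factor the denominator: w**2 - 4 = (w + 2)(w - 2).
Partial fractions: 8/((w - 2)*(w + 2)) = -2/(w + 2) + 2/(w - 2).
An antiderivative is F(w) = 2*log(w - 2) - 2*log(w + 2).
Then F(7) - F(4) = (log(25/81)) - (-log(9)) = log(25/9).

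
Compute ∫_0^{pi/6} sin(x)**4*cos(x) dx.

1/160

Let u = sin(x), so du = cos(x) dx. When x = 0, u = 0; when x = pi/6, u = 1/2.
The integral becomes ∫ u**4 du from 0 to 1/2, with antiderivative u**5/5.
Back in x: F(x) = sin(x)**5/5.
Then F(pi/6) - F(0) = (1/160) - (0) = 1/160.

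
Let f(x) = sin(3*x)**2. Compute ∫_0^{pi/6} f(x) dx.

pi/12

Use the identity sin^2(3*x) = (1 - cos(6*x))/2.
An antiderivative is F(x) = x/2 - sin(6*x)/12.
Then F(pi/6) - F(0) = (pi/12) - (0) = pi/12.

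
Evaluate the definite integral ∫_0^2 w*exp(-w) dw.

Integrate by parts once (u = w, dv = exp(-w) dw).
An antiderivative is F(w) = (-w - 1)*exp(-w).
Then F(2) - F(0) = (-3*exp(-2)) - (-1) = 1 - 3*exp(-2).

1 - 3*exp(-2)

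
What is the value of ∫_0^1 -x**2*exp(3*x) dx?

2/27 - 5*exp(3)/27

Integrate by parts twice (u = x^2, dv = -exp(3*x) dx).
An antiderivative is F(x) = (-9*x**2 + 6*x - 2)*exp(3*x)/27.
Then F(1) - F(0) = (-5*exp(3)/27) - (-2/27) = 2/27 - 5*exp(3)/27.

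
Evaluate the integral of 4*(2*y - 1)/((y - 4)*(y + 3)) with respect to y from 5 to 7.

-8*log(2) + 4*log(3) + 4*log(5)

Factor the denominator: y**2 - y - 12 = (y + 3)(y - 4).
Partial fractions: 4*(2*y - 1)/((y - 4)*(y + 3)) = 4/(y + 3) + 4/(y - 4).
An antiderivative is F(y) = 4*log(y - 4) + 4*log(y + 3).
Then F(7) - F(5) = (4*log(2) + 4*log(3) + 4*log(5)) - (12*log(2)) = -8*log(2) + 4*log(3) + 4*log(5).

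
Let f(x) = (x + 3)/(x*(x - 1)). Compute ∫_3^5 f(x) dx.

-3*log(5) + 4*log(2) + 3*log(3)

Factor the denominator: x**2 - x = x(x - 1).
Partial fractions: (x + 3)/(x*(x - 1)) = -3/x + 4/(x - 1).
An antiderivative is F(x) = -3*log(x) + 4*log(x - 1).
Then F(5) - F(3) = (-3*log(5) + 8*log(2)) - (log(16/27)) = -3*log(5) + 4*log(2) + 3*log(3).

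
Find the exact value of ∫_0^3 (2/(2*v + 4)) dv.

Let u = 2*v + 4, so du = 2 dv. When v = 0, u = 4; when v = 3, u = 10.
The integral becomes ∫ 1/u du from 4 to 10, with antiderivative log(u).
Back in v: F(v) = log(2*v + 4).
Then F(3) - F(0) = (log(10)) - (log(4)) = log(5/2).

log(5/2)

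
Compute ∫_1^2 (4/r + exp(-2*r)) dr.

An antiderivative is F(r) = 4*log(r) - exp(-2*r)/2.
Then F(2) - F(1) = (-exp(-4)/2 + 4*log(2)) - (-exp(-2)/2) = (-1 + exp(2) + 8*exp(4)*log(2))*exp(-4)/2.

(-1 + exp(2) + 8*exp(4)*log(2))*exp(-4)/2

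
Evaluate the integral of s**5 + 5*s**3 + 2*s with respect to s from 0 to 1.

29/12

By the power rule, an antiderivative is F(s) = s**6/6 + 5*s**4/4 + s**2.
Then F(1) - F(0) = (29/12) - (0) = 29/12.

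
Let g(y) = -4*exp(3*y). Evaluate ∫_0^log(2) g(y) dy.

-28/3

An antiderivative is F(y) = -4*exp(3*y)/3.
Then F(log(2)) - F(0) = (-32/3) - (-4/3) = -28/3.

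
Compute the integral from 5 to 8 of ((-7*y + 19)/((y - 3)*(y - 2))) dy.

Factor the denominator: y**2 - 5*y + 6 = (y - 2)(y - 3).
Partial fractions: (-7*y + 19)/((y - 3)*(y - 2)) = -5/(y - 2) - 2/(y - 3).
An antiderivative is F(y) = -2*log(y - 3) - 5*log(y - 2).
Then F(8) - F(5) = (-5*log(3) - 5*log(2) - 2*log(5)) - (-5*log(3) - 2*log(2)) = -2*log(5) - 3*log(2).

-2*log(5) - 3*log(2)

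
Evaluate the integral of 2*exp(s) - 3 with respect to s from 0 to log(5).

8 - 3*log(5)

An antiderivative is F(s) = -3*s + 2*exp(s).
Then F(log(5)) - F(0) = (10 - 3*log(5)) - (2) = 8 - 3*log(5).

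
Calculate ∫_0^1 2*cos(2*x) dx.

Let u = 2*x, so du = 2 dx. When x = 0, u = 0; when x = 1, u = 2.
The integral becomes ∫ cos(u) du from 0 to 2, with antiderivative sin(u).
Back in x: F(x) = sin(2*x).
Then F(1) - F(0) = (sin(2)) - (0) = sin(2).

sin(2)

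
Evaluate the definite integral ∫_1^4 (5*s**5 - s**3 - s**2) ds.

13311/4

By the power rule, an antiderivative is F(s) = 5*s**6/6 - s**4/4 - s**3/3.
Then F(4) - F(1) = (3328) - (1/4) = 13311/4.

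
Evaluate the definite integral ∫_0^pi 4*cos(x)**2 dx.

Use the identity cos^2(x) = (1 + cos(2*x))/2.
An antiderivative is F(x) = 2*x + sin(2*x).
Then F(pi) - F(0) = (2*pi) - (0) = 2*pi.

2*pi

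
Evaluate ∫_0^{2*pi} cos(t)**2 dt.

pi

Use the identity cos^2(t) = (1 + cos(2*t))/2.
An antiderivative is F(t) = t/2 + sin(2*t)/4.
Then F(2*pi) - F(0) = (pi) - (0) = pi.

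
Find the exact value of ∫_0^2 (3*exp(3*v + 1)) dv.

Let u = 3*v + 1, so du = 3 dv. When v = 0, u = 1; when v = 2, u = 7.
The integral becomes ∫ exp(u) du from 1 to 7, with antiderivative exp(u).
Back in v: F(v) = exp(3*v + 1).
Then F(2) - F(0) = (exp(7)) - (exp(1)) = -exp(1) + exp(7).

-exp(1) + exp(7)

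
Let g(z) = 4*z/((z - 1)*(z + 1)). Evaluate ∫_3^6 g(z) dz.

-6*log(2) + 2*log(5) + 2*log(7)

Factor the denominator: z**2 - 1 = (z + 1)(z - 1).
Partial fractions: 4*z/((z - 1)*(z + 1)) = 2/(z + 1) + 2/(z - 1).
An antiderivative is F(z) = 2*log(z - 1) + 2*log(z + 1).
Then F(6) - F(3) = (2*log(5) + 2*log(7)) - (log(64)) = -6*log(2) + 2*log(5) + 2*log(7).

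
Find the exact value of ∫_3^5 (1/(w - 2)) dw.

An antiderivative is F(w) = log(w - 2).
Then F(5) - F(3) = (log(3)) - (0) = log(3).

log(3)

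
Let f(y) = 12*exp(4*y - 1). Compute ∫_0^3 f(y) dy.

-(3 - 3*exp(12))*exp(-1)

Let u = 4*y - 1, so du = 4 dy. When y = 0, u = -1; when y = 3, u = 11.
The integral becomes 3·∫ exp(u) du from -1 to 11, with antiderivative 3*exp(u).
Back in y: F(y) = 3*exp(4*y - 1).
Then F(3) - F(0) = (3*exp(11)) - (3*exp(-1)) = -(3 - 3*exp(12))*exp(-1).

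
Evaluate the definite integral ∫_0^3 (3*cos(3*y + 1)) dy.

-sin(1) + sin(10)

Let u = 3*y + 1, so du = 3 dy. When y = 0, u = 1; when y = 3, u = 10.
The integral becomes ∫ cos(u) du from 1 to 10, with antiderivative sin(u).
Back in y: F(y) = sin(3*y + 1).
Then F(3) - F(0) = (sin(10)) - (sin(1)) = -sin(1) + sin(10).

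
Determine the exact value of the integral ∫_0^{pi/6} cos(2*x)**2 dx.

sqrt(3)/16 + pi/12

Use the identity cos^2(2*x) = (1 + cos(4*x))/2.
An antiderivative is F(x) = x/2 + sin(4*x)/8.
Then F(pi/6) - F(0) = (sqrt(3)/16 + pi/12) - (0) = sqrt(3)/16 + pi/12.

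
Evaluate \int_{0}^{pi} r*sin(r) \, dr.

pi

Integrate by parts once (u = r, dv = sin(r) dr).
An antiderivative is F(r) = -r*cos(r) + sin(r).
Then F(pi) - F(0) = (pi) - (0) = pi.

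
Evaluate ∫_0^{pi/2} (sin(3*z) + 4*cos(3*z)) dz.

An antiderivative is F(z) = 4*sin(3*z)/3 - cos(3*z)/3.
Then F(pi/2) - F(0) = (-4/3) - (-1/3) = -1.

-1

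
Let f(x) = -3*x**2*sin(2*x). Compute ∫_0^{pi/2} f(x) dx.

3/2 - 3*pi**2/8

Integrate by parts twice (u = x^2, dv = -3*sin(2*x) dx).
An antiderivative is F(x) = 3*x**2*cos(2*x)/2 - 3*x*sin(2*x)/2 - 3*cos(2*x)/4.
Then F(pi/2) - F(0) = (3/4 - 3*pi**2/8) - (-3/4) = 3/2 - 3*pi**2/8.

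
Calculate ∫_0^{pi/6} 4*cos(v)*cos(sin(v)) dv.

Let u = sin(v), so du = cos(v) dv. When v = 0, u = 0; when v = pi/6, u = 1/2.
The integral becomes 4·∫ cos(u) du from 0 to 1/2, with antiderivative 4*sin(u).
Back in v: F(v) = 4*sin(sin(v)).
Then F(pi/6) - F(0) = (4*sin(1/2)) - (0) = 4*sin(1/2).

4*sin(1/2)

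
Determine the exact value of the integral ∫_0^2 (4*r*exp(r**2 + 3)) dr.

-2*(1 - exp(4))*exp(3)

Let u = r**2 + 3, so du = 2*r dr. When r = 0, u = 3; when r = 2, u = 7.
The integral becomes 2·∫ exp(u) du from 3 to 7, with antiderivative 2*exp(u).
Back in r: F(r) = 2*exp(r**2 + 3).
Then F(2) - F(0) = (2*exp(7)) - (2*exp(3)) = -2*(1 - exp(4))*exp(3).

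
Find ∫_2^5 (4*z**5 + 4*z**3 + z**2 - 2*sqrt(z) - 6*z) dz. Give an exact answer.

-20*sqrt(5)/3 + 8*sqrt(2)/3 + 10959

By the power rule, an antiderivative is F(z) = 2*z**6/3 + z**4 - 4*z**(3/2)/3 + z**3/3 - 3*z**2.
Then F(5) - F(2) = (33025/3 - 20*sqrt(5)/3) - (148/3 - 8*sqrt(2)/3) = -20*sqrt(5)/3 + 8*sqrt(2)/3 + 10959.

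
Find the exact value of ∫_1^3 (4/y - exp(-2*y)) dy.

An antiderivative is F(y) = 4*log(y) + exp(-2*y)/2.
Then F(3) - F(1) = (exp(-6)/2 + 4*log(3)) - (exp(-2)/2) = (-exp(4) + 1 + 8*exp(6)*log(3))*exp(-6)/2.

(-exp(4) + 1 + 8*exp(6)*log(3))*exp(-6)/2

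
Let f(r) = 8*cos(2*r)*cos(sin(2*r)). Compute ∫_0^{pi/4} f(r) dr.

4*sin(1)

Let u = sin(2*r), so du = 2*cos(2*r) dr. When r = 0, u = 0; when r = pi/4, u = 1.
The integral becomes 4·∫ cos(u) du from 0 to 1, with antiderivative 4*sin(u).
Back in r: F(r) = 4*sin(sin(2*r)).
Then F(pi/4) - F(0) = (4*sin(1)) - (0) = 4*sin(1).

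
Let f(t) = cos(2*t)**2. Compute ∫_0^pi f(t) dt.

Use the identity cos^2(2*t) = (1 + cos(4*t))/2.
An antiderivative is F(t) = t/2 + sin(4*t)/8.
Then F(pi) - F(0) = (pi/2) - (0) = pi/2.

pi/2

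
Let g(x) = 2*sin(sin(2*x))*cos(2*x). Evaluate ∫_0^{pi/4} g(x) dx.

1 - cos(1)

Let u = sin(2*x), so du = 2*cos(2*x) dx. When x = 0, u = 0; when x = pi/4, u = 1.
The integral becomes ∫ sin(u) du from 0 to 1, with antiderivative -cos(u).
Back in x: F(x) = -cos(sin(2*x)).
Then F(pi/4) - F(0) = (-cos(1)) - (-1) = 1 - cos(1).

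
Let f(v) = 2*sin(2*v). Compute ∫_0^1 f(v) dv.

1 - cos(2)

Let u = 2*v, so du = 2 dv. When v = 0, u = 0; when v = 1, u = 2.
The integral becomes ∫ sin(u) du from 0 to 2, with antiderivative -cos(u).
Back in v: F(v) = -cos(2*v).
Then F(1) - F(0) = (-cos(2)) - (-1) = 1 - cos(2).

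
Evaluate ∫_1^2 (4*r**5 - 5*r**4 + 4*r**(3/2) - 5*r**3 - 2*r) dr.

-247/20 + 32*sqrt(2)/5

By the power rule, an antiderivative is F(r) = 2*r**6/3 + 8*r**(5/2)/5 - r**5 - 5*r**4/4 - r**2.
Then F(2) - F(1) = (-40/3 + 32*sqrt(2)/5) - (-59/60) = -247/20 + 32*sqrt(2)/5.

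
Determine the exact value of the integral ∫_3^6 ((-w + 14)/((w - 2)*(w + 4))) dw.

Factor the denominator: w**2 + 2*w - 8 = (w + 4)(w - 2).
Partial fractions: (-w + 14)/((w - 2)*(w + 4)) = -3/(w + 4) + 2/(w - 2).
An antiderivative is F(w) = 2*log(w - 2) - 3*log(w + 4).
Then F(6) - F(3) = (-3*log(5) + log(2)) - (-3*log(7)) = -3*log(5) + log(2) + 3*log(7).

-3*log(5) + log(2) + 3*log(7)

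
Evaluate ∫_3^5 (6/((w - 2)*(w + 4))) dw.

log(7/3)

Factor the denominator: w**2 + 2*w - 8 = (w + 4)(w - 2).
Partial fractions: 6/((w - 2)*(w + 4)) = -1/(w + 4) + 1/(w - 2).
An antiderivative is F(w) = log(w - 2) - log(w + 4).
Then F(5) - F(3) = (-log(3)) - (-log(7)) = log(7/3).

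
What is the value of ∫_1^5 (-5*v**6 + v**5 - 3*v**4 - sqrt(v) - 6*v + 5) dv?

By the power rule, an antiderivative is F(v) = -5*v**7/7 + v**6/6 - 3*v**5/5 - 2*v**(3/2)/3 - 3*v**2 + 5*v.
Then F(5) - F(1) = (-2315225/42 - 10*sqrt(5)/3) - (13/70) = -5788082/105 - 10*sqrt(5)/3.

-5788082/105 - 10*sqrt(5)/3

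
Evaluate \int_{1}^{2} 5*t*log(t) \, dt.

-15/4 + 10*log(2)

Integrate by parts once (u = ln t, dv = 5*t dt).
An antiderivative is F(t) = 5*t**2*(2*log(t) - 1)/4.
Then F(2) - F(1) = (-5 + 10*log(2)) - (-5/4) = -15/4 + 10*log(2).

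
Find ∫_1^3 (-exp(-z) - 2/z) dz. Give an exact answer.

-2*log(3) - exp(-1) + exp(-3)

An antiderivative is F(z) = -2*log(z) + exp(-z).
Then F(3) - F(1) = (-2*log(3) + exp(-3)) - (exp(-1)) = -2*log(3) - exp(-1) + exp(-3).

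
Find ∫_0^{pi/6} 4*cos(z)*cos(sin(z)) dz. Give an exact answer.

Let u = sin(z), so du = cos(z) dz. When z = 0, u = 0; when z = pi/6, u = 1/2.
The integral becomes 4·∫ cos(u) du from 0 to 1/2, with antiderivative 4*sin(u).
Back in z: F(z) = 4*sin(sin(z)).
Then F(pi/6) - F(0) = (4*sin(1/2)) - (0) = 4*sin(1/2).

4*sin(1/2)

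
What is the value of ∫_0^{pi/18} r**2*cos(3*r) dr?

-1/27 + pi**2/1944 + sqrt(3)*pi/162

Integrate by parts twice (u = r^2, dv = cos(3*r) dr).
An antiderivative is F(r) = r**2*sin(3*r)/3 + 2*r*cos(3*r)/9 - 2*sin(3*r)/27.
Then F(pi/18) - F(0) = (-1/27 + pi**2/1944 + sqrt(3)*pi/162) - (0) = -1/27 + pi**2/1944 + sqrt(3)*pi/162.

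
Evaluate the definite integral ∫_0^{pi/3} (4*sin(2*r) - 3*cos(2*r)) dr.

3 - 3*sqrt(3)/4

An antiderivative is F(r) = -3*sin(2*r)/2 - 2*cos(2*r).
Then F(pi/3) - F(0) = (1 - 3*sqrt(3)/4) - (-2) = 3 - 3*sqrt(3)/4.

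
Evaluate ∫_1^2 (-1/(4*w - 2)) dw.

An antiderivative is F(w) = -log(4*w - 2)/4.
Then F(2) - F(1) = (-log(6)/4) - (-log(2)/4) = -log(6)/4 + log(2)/4.

-log(6)/4 + log(2)/4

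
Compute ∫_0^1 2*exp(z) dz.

An antiderivative is F(z) = 2*exp(z).
Then F(1) - F(0) = (2*E) - (2) = -2 + 2*E.

-2 + 2*E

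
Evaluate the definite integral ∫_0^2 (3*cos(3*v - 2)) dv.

Let u = 3*v - 2, so du = 3 dv. When v = 0, u = -2; when v = 2, u = 4.
The integral becomes ∫ cos(u) du from -2 to 4, with antiderivative sin(u).
Back in v: F(v) = sin(3*v - 2).
Then F(2) - F(0) = (sin(4)) - (-sin(2)) = sin(4) + sin(2).

sin(4) + sin(2)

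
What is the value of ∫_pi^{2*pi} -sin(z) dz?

2

An antiderivative is F(z) = cos(z).
Then F(2*pi) - F(pi) = (1) - (-1) = 2.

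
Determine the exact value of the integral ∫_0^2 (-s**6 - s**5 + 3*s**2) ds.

-440/21

By the power rule, an antiderivative is F(s) = -s**7/7 - s**6/6 + s**3.
Then F(2) - F(0) = (-440/21) - (0) = -440/21.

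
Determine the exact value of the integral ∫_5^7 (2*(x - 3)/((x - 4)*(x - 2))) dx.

Factor the denominator: x**2 - 6*x + 8 = (x - 2)(x - 4).
Partial fractions: 2*(x - 3)/((x - 4)*(x - 2)) = 1/(x - 2) + 1/(x - 4).
An antiderivative is F(x) = log(x - 4) + log(x - 2).
Then F(7) - F(5) = (log(15)) - (log(3)) = log(5).

log(5)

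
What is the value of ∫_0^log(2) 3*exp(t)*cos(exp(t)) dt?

Let u = exp(t), so du = exp(t) dt. When t = 0, u = 1; when t = log(2), u = 2.
The integral becomes 3·∫ cos(u) du from 1 to 2, with antiderivative 3*sin(u).
Back in t: F(t) = 3*sin(exp(t)).
Then F(log(2)) - F(0) = (3*sin(2)) - (3*sin(1)) = -3*sin(1) + 3*sin(2).

-3*sin(1) + 3*sin(2)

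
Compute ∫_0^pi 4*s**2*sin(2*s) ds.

-2*pi**2

Integrate by parts twice (u = s^2, dv = 4*sin(2*s) ds).
An antiderivative is F(s) = -2*s**2*cos(2*s) + 2*s*sin(2*s) + cos(2*s).
Then F(pi) - F(0) = (1 - 2*pi**2) - (1) = -2*pi**2.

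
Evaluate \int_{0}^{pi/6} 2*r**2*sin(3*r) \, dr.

Integrate by parts twice (u = r^2, dv = 2*sin(3*r) dr).
An antiderivative is F(r) = -2*r**2*cos(3*r)/3 + 4*r*sin(3*r)/9 + 4*cos(3*r)/27.
Then F(pi/6) - F(0) = (2*pi/27) - (4/27) = -4/27 + 2*pi/27.

-4/27 + 2*pi/27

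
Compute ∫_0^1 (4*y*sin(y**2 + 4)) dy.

2*cos(4) - 2*cos(5)

Let u = y**2 + 4, so du = 2*y dy. When y = 0, u = 4; when y = 1, u = 5.
The integral becomes 2·∫ sin(u) du from 4 to 5, with antiderivative -2*cos(u).
Back in y: F(y) = -2*cos(y**2 + 4).
Then F(1) - F(0) = (-2*cos(5)) - (-2*cos(4)) = 2*cos(4) - 2*cos(5).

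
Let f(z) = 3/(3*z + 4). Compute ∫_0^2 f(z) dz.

log(5/2)

Let u = 3*z + 4, so du = 3 dz. When z = 0, u = 4; when z = 2, u = 10.
The integral becomes ∫ 1/u du from 4 to 10, with antiderivative log(u).
Back in z: F(z) = log(3*z + 4).
Then F(2) - F(0) = (log(10)) - (log(4)) = log(5/2).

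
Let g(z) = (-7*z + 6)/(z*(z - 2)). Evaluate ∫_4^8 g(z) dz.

Factor the denominator: z**2 - 2*z = z(z - 2).
Partial fractions: (-7*z + 6)/(z*(z - 2)) = -3/z - 4/(z - 2).
An antiderivative is F(z) = -3*log(z) - 4*log(z - 2).
Then F(8) - F(4) = (-13*log(2) - 4*log(3)) - (-10*log(2)) = -4*log(3) - 3*log(2).

-4*log(3) - 3*log(2)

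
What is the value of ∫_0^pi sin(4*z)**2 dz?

pi/2

Use the identity sin^2(4*z) = (1 - cos(8*z))/2.
An antiderivative is F(z) = z/2 - sin(8*z)/16.
Then F(pi) - F(0) = (pi/2) - (0) = pi/2.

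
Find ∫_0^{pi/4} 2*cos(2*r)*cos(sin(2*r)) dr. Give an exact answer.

sin(1)

Let u = sin(2*r), so du = 2*cos(2*r) dr. When r = 0, u = 0; when r = pi/4, u = 1.
The integral becomes ∫ cos(u) du from 0 to 1, with antiderivative sin(u).
Back in r: F(r) = sin(sin(2*r)).
Then F(pi/4) - F(0) = (sin(1)) - (0) = sin(1).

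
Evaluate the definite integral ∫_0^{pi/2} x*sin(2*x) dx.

Integrate by parts once (u = x, dv = sin(2*x) dx).
An antiderivative is F(x) = -x*cos(2*x)/2 + sin(2*x)/4.
Then F(pi/2) - F(0) = (pi/4) - (0) = pi/4.

pi/4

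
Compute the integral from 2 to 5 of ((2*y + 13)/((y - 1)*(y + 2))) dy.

-3*log(7) + 16*log(2)

Factor the denominator: y**2 + y - 2 = (y + 2)(y - 1).
Partial fractions: (2*y + 13)/((y - 1)*(y + 2)) = -3/(y + 2) + 5/(y - 1).
An antiderivative is F(y) = 5*log(y - 1) - 3*log(y + 2).
Then F(5) - F(2) = (-3*log(7) + 10*log(2)) - (-log(64)) = -3*log(7) + 16*log(2).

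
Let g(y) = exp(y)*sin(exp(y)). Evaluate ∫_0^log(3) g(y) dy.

cos(1) - cos(3)

Let u = exp(y), so du = exp(y) dy. When y = 0, u = 1; when y = log(3), u = 3.
The integral becomes ∫ sin(u) du from 1 to 3, with antiderivative -cos(u).
Back in y: F(y) = -cos(exp(y)).
Then F(log(3)) - F(0) = (-cos(3)) - (-cos(1)) = cos(1) - cos(3).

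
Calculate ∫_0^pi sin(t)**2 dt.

pi/2

Use the identity sin^2(t) = (1 - cos(2*t))/2.
An antiderivative is F(t) = t/2 - sin(2*t)/4.
Then F(pi) - F(0) = (pi/2) - (0) = pi/2.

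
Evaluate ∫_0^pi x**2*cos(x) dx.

-2*pi

Integrate by parts twice (u = x^2, dv = cos(x) dx).
An antiderivative is F(x) = x**2*sin(x) + 2*x*cos(x) - 2*sin(x).
Then F(pi) - F(0) = (-2*pi) - (0) = -2*pi.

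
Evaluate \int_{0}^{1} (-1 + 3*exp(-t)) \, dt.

2 - 3*exp(-1)

An antiderivative is F(t) = -t - 3*exp(-t).
Then F(1) - F(0) = (-3*exp(-1) - 1) - (-3) = 2 - 3*exp(-1).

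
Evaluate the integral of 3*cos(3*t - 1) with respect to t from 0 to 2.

sin(5) + sin(1)

Let u = 3*t - 1, so du = 3 dt. When t = 0, u = -1; when t = 2, u = 5.
The integral becomes ∫ cos(u) du from -1 to 5, with antiderivative sin(u).
Back in t: F(t) = sin(3*t - 1).
Then F(2) - F(0) = (sin(5)) - (-sin(1)) = sin(5) + sin(1).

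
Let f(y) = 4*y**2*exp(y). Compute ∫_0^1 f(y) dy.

Integrate by parts twice (u = y^2, dv = 4*exp(y) dy).
An antiderivative is F(y) = (4*y**2 - 8*y + 8)*exp(y).
Then F(1) - F(0) = (4*E) - (8) = -8 + 4*E.

-8 + 4*E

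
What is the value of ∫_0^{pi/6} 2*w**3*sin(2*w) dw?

Integrate by parts 3 times (u = w^3, dv = 2*sin(2*w) dw).
An antiderivative is F(w) = -w**3*cos(2*w) + 3*w**2*sin(2*w)/2 + 3*w*cos(2*w)/2 - 3*sin(2*w)/4.
Then F(pi/6) - F(0) = (-3*sqrt(3)/8 - pi**3/432 + sqrt(3)*pi**2/48 + pi/8) - (0) = -3*sqrt(3)/8 - pi**3/432 + sqrt(3)*pi**2/48 + pi/8.

-3*sqrt(3)/8 - pi**3/432 + sqrt(3)*pi**2/48 + pi/8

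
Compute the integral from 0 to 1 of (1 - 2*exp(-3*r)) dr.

An antiderivative is F(r) = r + 2*exp(-3*r)/3.
Then F(1) - F(0) = (2*exp(-3)/3 + 1) - (2/3) = (2 + exp(3))*exp(-3)/3.

(2 + exp(3))*exp(-3)/3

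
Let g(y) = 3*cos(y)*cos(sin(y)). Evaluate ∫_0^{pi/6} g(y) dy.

3*sin(1/2)

Let u = sin(y), so du = cos(y) dy. When y = 0, u = 0; when y = pi/6, u = 1/2.
The integral becomes 3·∫ cos(u) du from 0 to 1/2, with antiderivative 3*sin(u).
Back in y: F(y) = 3*sin(sin(y)).
Then F(pi/6) - F(0) = (3*sin(1/2)) - (0) = 3*sin(1/2).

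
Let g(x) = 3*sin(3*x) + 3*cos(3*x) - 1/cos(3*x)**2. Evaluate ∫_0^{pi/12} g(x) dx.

An antiderivative is F(x) = sin(3*x) - cos(3*x) - tan(3*x)/3.
Then F(pi/12) - F(0) = (-1/3) - (-1) = 2/3.

2/3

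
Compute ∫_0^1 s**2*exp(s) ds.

-2 + E

Integrate by parts twice (u = s^2, dv = exp(s) ds).
An antiderivative is F(s) = (s**2 - 2*s + 2)*exp(s).
Then F(1) - F(0) = (E) - (2) = -2 + E.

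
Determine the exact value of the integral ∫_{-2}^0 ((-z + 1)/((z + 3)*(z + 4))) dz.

log(81/32)

Factor the denominator: z**2 + 7*z + 12 = (z + 4)(z + 3).
Partial fractions: (-z + 1)/((z + 3)*(z + 4)) = -5/(z + 4) + 4/(z + 3).
An antiderivative is F(z) = 4*log(z + 3) - 5*log(z + 4).
Then F(0) - F(-2) = (-10*log(2) + 4*log(3)) - (-log(32)) = log(81/32).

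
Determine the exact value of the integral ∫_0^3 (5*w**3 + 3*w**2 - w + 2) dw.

By the power rule, an antiderivative is F(w) = 5*w**4/4 + w**3 - w**2/2 + 2*w.
Then F(3) - F(0) = (519/4) - (0) = 519/4.

519/4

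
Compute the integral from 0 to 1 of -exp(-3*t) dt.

An antiderivative is F(t) = exp(-3*t)/3.
Then F(1) - F(0) = (exp(-3)/3) - (1/3) = (1 - exp(3))*exp(-3)/3.

(1 - exp(3))*exp(-3)/3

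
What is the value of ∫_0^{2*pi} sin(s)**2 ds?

Use the identity sin^2(s) = (1 - cos(2*s))/2.
An antiderivative is F(s) = s/2 - sin(2*s)/4.
Then F(2*pi) - F(0) = (pi) - (0) = pi.

pi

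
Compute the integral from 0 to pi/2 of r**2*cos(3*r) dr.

2/27 - pi**2/12

Integrate by parts twice (u = r^2, dv = cos(3*r) dr).
An antiderivative is F(r) = r**2*sin(3*r)/3 + 2*r*cos(3*r)/9 - 2*sin(3*r)/27.
Then F(pi/2) - F(0) = (2/27 - pi**2/12) - (0) = 2/27 - pi**2/12.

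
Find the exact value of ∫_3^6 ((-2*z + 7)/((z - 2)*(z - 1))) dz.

Factor the denominator: z**2 - 3*z + 2 = (z - 1)(z - 2).
Partial fractions: (-2*z + 7)/((z - 2)*(z - 1)) = -5/(z - 1) + 3/(z - 2).
An antiderivative is F(z) = 3*log(z - 2) - 5*log(z - 1).
Then F(6) - F(3) = (-5*log(5) + 6*log(2)) - (-log(32)) = -5*log(5) + 11*log(2).

-5*log(5) + 11*log(2)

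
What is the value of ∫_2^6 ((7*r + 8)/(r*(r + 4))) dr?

Factor the denominator: r**2 + 4*r = (r + 4)r.
Partial fractions: (7*r + 8)/(r*(r + 4)) = 5/(r + 4) + 2/r.
An antiderivative is F(r) = 2*log(r) + 5*log(r + 4).
Then F(6) - F(2) = (2*log(3) + 7*log(2) + 5*log(5)) - (7*log(2) + 5*log(3)) = -3*log(3) + 5*log(5).

-3*log(3) + 5*log(5)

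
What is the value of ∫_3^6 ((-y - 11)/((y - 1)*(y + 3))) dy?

-3*log(5) + log(2) + 2*log(3)

Factor the denominator: y**2 + 2*y - 3 = (y + 3)(y - 1).
Partial fractions: (-y - 11)/((y - 1)*(y + 3)) = 2/(y + 3) - 3/(y - 1).
An antiderivative is F(y) = -3*log(y - 1) + 2*log(y + 3).
Then F(6) - F(3) = (-3*log(5) + 4*log(3)) - (log(9/2)) = -3*log(5) + log(2) + 2*log(3).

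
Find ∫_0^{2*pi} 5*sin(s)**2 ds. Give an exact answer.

5*pi

Use the identity sin^2(s) = (1 - cos(2*s))/2.
An antiderivative is F(s) = 5*s/2 - 5*sin(2*s)/4.
Then F(2*pi) - F(0) = (5*pi) - (0) = 5*pi.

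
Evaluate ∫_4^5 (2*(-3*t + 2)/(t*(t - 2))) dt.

-4*log(3) - 2*log(5) + 8*log(2)

Factor the denominator: t**2 - 2*t = t(t - 2).
Partial fractions: 2*(-3*t + 2)/(t*(t - 2)) = -2/t - 4/(t - 2).
An antiderivative is F(t) = -2*log(t) - 4*log(t - 2).
Then F(5) - F(4) = (-4*log(3) - 2*log(5)) - (-8*log(2)) = -4*log(3) - 2*log(5) + 8*log(2).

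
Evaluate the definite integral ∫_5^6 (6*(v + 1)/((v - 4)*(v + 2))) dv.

Factor the denominator: v**2 - 2*v - 8 = (v + 2)(v - 4).
Partial fractions: 6*(v + 1)/((v - 4)*(v + 2)) = 1/(v + 2) + 5/(v - 4).
An antiderivative is F(v) = 5*log(v - 4) + log(v + 2).
Then F(6) - F(5) = (8*log(2)) - (log(7)) = -log(7) + 8*log(2).

-log(7) + 8*log(2)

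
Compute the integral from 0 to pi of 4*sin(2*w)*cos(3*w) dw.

-16/5

Use the identity sin(2*w)cos(3*w) = [sin(5*w) + sin(-w)]/2.
An antiderivative is F(w) = 2*cos(w) - 2*cos(5*w)/5.
Then F(pi) - F(0) = (-8/5) - (8/5) = -16/5.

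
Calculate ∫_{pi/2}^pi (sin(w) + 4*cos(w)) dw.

-3

An antiderivative is F(w) = 4*sin(w) - cos(w).
Then F(pi) - F(pi/2) = (1) - (4) = -3.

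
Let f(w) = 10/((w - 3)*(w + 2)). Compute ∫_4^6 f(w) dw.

log(81/16)

Factor the denominator: w**2 - w - 6 = (w + 2)(w - 3).
Partial fractions: 10/((w - 3)*(w + 2)) = -2/(w + 2) + 2/(w - 3).
An antiderivative is F(w) = 2*log(w - 3) - 2*log(w + 2).
Then F(6) - F(4) = (log(9/64)) - (-log(36)) = log(81/16).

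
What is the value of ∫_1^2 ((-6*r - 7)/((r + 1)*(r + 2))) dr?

Factor the denominator: r**2 + 3*r + 2 = (r + 2)(r + 1).
Partial fractions: (-6*r - 7)/((r + 1)*(r + 2)) = -5/(r + 2) - 1/(r + 1).
An antiderivative is F(r) = -log(r + 1) - 5*log(r + 2).
Then F(2) - F(1) = (-10*log(2) - log(3)) - (-5*log(3) - log(2)) = -9*log(2) + 4*log(3).

-9*log(2) + 4*log(3)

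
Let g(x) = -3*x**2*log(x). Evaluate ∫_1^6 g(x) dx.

-216*log(3) - 216*log(2) + 215/3

Integrate by parts once (u = ln x, dv = -3*x**2 dx).
An antiderivative is F(x) = -x**3*(3*log(x) - 1)/3.
Then F(6) - F(1) = (-216*log(3) - 216*log(2) + 72) - (1/3) = -216*log(3) - 216*log(2) + 215/3.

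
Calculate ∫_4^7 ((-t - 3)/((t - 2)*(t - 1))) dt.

-5*log(5) + 9*log(2)

Factor the denominator: t**2 - 3*t + 2 = (t - 1)(t - 2).
Partial fractions: (-t - 3)/((t - 2)*(t - 1)) = 4/(t - 1) - 5/(t - 2).
An antiderivative is F(t) = -5*log(t - 2) + 4*log(t - 1).
Then F(7) - F(4) = (-5*log(5) + 4*log(2) + 4*log(3)) - (log(81/32)) = -5*log(5) + 9*log(2).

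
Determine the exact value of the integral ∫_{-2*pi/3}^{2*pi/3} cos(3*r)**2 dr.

Use the identity cos^2(3*r) = (1 + cos(6*r))/2.
An antiderivative is F(r) = r/2 + sin(6*r)/12.
Then F(2*pi/3) - F(-2*pi/3) = (pi/3) - (-pi/3) = 2*pi/3.

2*pi/3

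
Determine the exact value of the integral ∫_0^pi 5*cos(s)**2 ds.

Use the identity cos^2(s) = (1 + cos(2*s))/2.
An antiderivative is F(s) = 5*s/2 + 5*sin(2*s)/4.
Then F(pi) - F(0) = (5*pi/2) - (0) = 5*pi/2.

5*pi/2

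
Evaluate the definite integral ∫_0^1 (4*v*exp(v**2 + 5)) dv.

Let u = v**2 + 5, so du = 2*v dv. When v = 0, u = 5; when v = 1, u = 6.
The integral becomes 2·∫ exp(u) du from 5 to 6, with antiderivative 2*exp(u).
Back in v: F(v) = 2*exp(v**2 + 5).
Then F(1) - F(0) = (2*exp(6)) - (2*exp(5)) = -2*(1 - exp(1))*exp(5).

-2*(1 - exp(1))*exp(5)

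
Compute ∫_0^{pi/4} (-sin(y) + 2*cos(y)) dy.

An antiderivative is F(y) = 2*sin(y) + cos(y).
Then F(pi/4) - F(0) = (3*sqrt(2)/2) - (1) = -1 + 3*sqrt(2)/2.

-1 + 3*sqrt(2)/2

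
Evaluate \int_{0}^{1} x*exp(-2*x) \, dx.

(-3 + exp(2))*exp(-2)/4

Integrate by parts once (u = x, dv = exp(-2*x) dx).
An antiderivative is F(x) = (-2*x - 1)*exp(-2*x)/4.
Then F(1) - F(0) = (-3*exp(-2)/4) - (-1/4) = (-3 + exp(2))*exp(-2)/4.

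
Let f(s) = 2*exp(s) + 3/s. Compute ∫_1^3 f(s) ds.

An antiderivative is F(s) = 2*exp(s) + 3*log(s).
Then F(3) - F(1) = (log(27) + 2*exp(3)) - (2*exp(1)) = -2*exp(1) + log(27) + 2*exp(3).

-2*exp(1) + log(27) + 2*exp(3)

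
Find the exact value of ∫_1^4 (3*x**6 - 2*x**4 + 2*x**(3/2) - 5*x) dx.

By the power rule, an antiderivative is F(x) = 3*x**7/7 + 4*x**(5/2)/5 - 2*x**5/5 - 5*x**2/2.
Then F(4) - F(1) = (46184/7) - (-117/70) = 461957/70.

461957/70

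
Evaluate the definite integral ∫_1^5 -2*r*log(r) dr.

12 - 25*log(5)

Integrate by parts once (u = ln r, dv = -2*r dr).
An antiderivative is F(r) = -r**2*(2*log(r) - 1)/2.
Then F(5) - F(1) = (25/2 - 25*log(5)) - (1/2) = 12 - 25*log(5).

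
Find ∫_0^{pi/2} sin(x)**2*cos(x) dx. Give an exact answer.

1/3

Let u = sin(x), so du = cos(x) dx. When x = 0, u = 0; when x = pi/2, u = 1.
The integral becomes ∫ u**2 du from 0 to 1, with antiderivative u**3/3.
Back in x: F(x) = sin(x)**3/3.
Then F(pi/2) - F(0) = (1/3) - (0) = 1/3.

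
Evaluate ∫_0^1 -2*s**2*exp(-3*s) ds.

-4/27 + 34*exp(-3)/27

Integrate by parts twice (u = s^2, dv = -2*exp(-3*s) ds).
An antiderivative is F(s) = (18*s**2 + 12*s + 4)*exp(-3*s)/27.
Then F(1) - F(0) = (34*exp(-3)/27) - (4/27) = -4/27 + 34*exp(-3)/27.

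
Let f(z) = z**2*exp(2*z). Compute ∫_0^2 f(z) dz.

-1/4 + 5*exp(4)/4

Integrate by parts twice (u = z^2, dv = exp(2*z) dz).
An antiderivative is F(z) = (2*z**2 - 2*z + 1)*exp(2*z)/4.
Then F(2) - F(0) = (5*exp(4)/4) - (1/4) = -1/4 + 5*exp(4)/4.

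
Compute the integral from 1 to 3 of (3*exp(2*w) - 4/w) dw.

-3*exp(2)/2 - log(81) + 3*exp(6)/2

An antiderivative is F(w) = 3*exp(2*w)/2 - 4*log(w).
Then F(3) - F(1) = (-log(81) + 3*exp(6)/2) - (3*exp(2)/2) = -3*exp(2)/2 - log(81) + 3*exp(6)/2.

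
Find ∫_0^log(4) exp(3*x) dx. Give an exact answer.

21

Let u = exp(x), so du = exp(x) dx. When x = 0, u = 1; when x = log(4), u = 4.
The integral becomes ∫ u**2 du from 1 to 4, with antiderivative u**3/3.
Back in x: F(x) = exp(3*x)/3.
Then F(log(4)) - F(0) = (64/3) - (1/3) = 21.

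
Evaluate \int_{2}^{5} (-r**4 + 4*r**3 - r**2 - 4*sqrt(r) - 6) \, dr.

By the power rule, an antiderivative is F(r) = -r**5/5 + r**4 - 8*r**(3/2)/3 - r**3/3 - 6*r.
Then F(5) - F(2) = (-215/3 - 40*sqrt(5)/3) - (-16*sqrt(2)/3 - 76/15) = -333/5 - 40*sqrt(5)/3 + 16*sqrt(2)/3.

-333/5 - 40*sqrt(5)/3 + 16*sqrt(2)/3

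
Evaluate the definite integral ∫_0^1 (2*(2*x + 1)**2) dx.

Let u = 2*x + 1, so du = 2 dx. When x = 0, u = 1; when x = 1, u = 3.
The integral becomes ∫ u**2 du from 1 to 3, with antiderivative u**3/3.
Back in x: F(x) = (2*x + 1)**3/3.
Then F(1) - F(0) = (9) - (1/3) = 26/3.

26/3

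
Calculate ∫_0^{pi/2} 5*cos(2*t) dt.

An antiderivative is F(t) = 5*sin(2*t)/2.
Then F(pi/2) - F(0) = (0) - (0) = 0.

0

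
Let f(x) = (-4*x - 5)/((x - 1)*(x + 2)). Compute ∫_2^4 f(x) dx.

log(2/81)

Factor the denominator: x**2 + x - 2 = (x + 2)(x - 1).
Partial fractions: (-4*x - 5)/((x - 1)*(x + 2)) = -1/(x + 2) - 3/(x - 1).
An antiderivative is F(x) = -3*log(x - 1) - log(x + 2).
Then F(4) - F(2) = (-4*log(3) - log(2)) - (-log(4)) = log(2/81).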